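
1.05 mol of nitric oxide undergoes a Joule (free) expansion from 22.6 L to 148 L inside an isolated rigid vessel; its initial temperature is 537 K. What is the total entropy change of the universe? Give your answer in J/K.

ΔS_universe = 16.4 J/K

No heat is exchanged and no work is done, so the ideal-gas temperature stays constant.
Entropy is a state function; using a reversible isothermal path, ΔS_gas = nR ln(V₂/V₁) = 1.05 × 8.314 × ln(148/22.6) = 16.4 J/K.
The insulated surroundings exchange no heat, so ΔS_surr = 0 and ΔS_universe = ΔS_gas.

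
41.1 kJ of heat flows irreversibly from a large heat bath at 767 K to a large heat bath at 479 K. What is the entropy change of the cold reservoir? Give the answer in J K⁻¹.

ΔS_cold = 85.8 J/K

The cold reservoir gains heat Q, so ΔS_cold = +Q/T_C = 41100/479 = 85.8 J/K.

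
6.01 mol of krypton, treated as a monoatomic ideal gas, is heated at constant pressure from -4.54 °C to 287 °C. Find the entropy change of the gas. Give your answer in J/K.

ΔS = 91.8 J/K

In kelvin: T₁ = 268.61 K, T₂ = 560.15 K. At constant pressure, ΔS = nC_p ln(T₂/T₁) with C_p = 5R/2 = 20.79 J mol⁻¹ K⁻¹.
ΔS = 6.01 × 20.79 × ln(560.15/268.61) = 91.8 J/K.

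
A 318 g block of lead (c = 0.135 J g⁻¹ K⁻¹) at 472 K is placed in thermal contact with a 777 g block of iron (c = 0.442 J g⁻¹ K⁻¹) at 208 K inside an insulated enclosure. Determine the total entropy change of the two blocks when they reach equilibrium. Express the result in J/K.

ΔS_total = 15.8 J/K

Energy balance: T_f = (m₁c₁T₁ + m₂c₂T₂)/(m₁c₁ + m₂c₂) = 237.33 K.
ΔS₁ = m₁c₁ ln(T_f/T₁) = 42.93 × ln(237.33/472) = -29.51 J/K.
ΔS₂ = m₂c₂ ln(T_f/T₂) = 343.434 × ln(237.33/208) = 45.31 J/K.
ΔS_total = -29.51 + 45.31 = 15.8 J/K.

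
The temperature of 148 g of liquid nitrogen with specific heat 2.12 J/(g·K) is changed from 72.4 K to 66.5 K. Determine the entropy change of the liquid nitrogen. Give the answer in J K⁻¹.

ΔS = -26.7 J/K

ΔS = ∫dQ_rev/T = m c ln(T₂/T₁) = 148 × 2.12 × ln(66.5/72.4) = -26.7 J/K.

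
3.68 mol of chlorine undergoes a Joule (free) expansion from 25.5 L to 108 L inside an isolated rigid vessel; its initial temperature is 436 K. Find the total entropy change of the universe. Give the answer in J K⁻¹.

No heat is exchanged and no work is done, so the ideal-gas temperature stays constant.
Entropy is a state function; using a reversible isothermal path, ΔS_gas = nR ln(V₂/V₁) = 3.68 × 8.314 × ln(108/25.5) = 44.2 J/K.
The insulated surroundings exchange no heat, so ΔS_surr = 0 and ΔS_universe = ΔS_gas.

ΔS_universe = 44.2 J/K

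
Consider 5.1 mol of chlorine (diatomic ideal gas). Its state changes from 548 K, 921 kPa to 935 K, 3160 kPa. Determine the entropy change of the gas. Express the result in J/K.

ΔS = 27 J/K

ΔS = nC_p ln(T₂/T₁) − nR ln(P₂/P₁), with C_p = 7R/2 = 29.1 J mol⁻¹ K⁻¹ for a diatomic ideal gas.
ΔS = 5.1 × [29.1 × ln(935/548) − 8.314 × ln(3160/921)] = 27 J/K.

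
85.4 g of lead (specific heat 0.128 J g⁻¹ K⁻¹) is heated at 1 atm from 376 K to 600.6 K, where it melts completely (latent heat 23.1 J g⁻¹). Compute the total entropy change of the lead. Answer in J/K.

ΔS = 8.4 J/K

Warming step: ΔS₁ = m c ln(T_tr/T_i) = 85.4 × 0.128 × ln(600.6/376) = 5.1195 J/K.
Phase change: ΔS₂ = +mL/T_tr = 85.4 × 23.1 / 600.6 = 3.2846 J/K.
ΔS_total = (5.1195) + (3.2846) = 8.4 J/K.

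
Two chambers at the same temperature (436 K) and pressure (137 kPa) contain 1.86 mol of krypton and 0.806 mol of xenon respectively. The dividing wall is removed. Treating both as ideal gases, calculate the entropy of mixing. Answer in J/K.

Mole fractions: x_A = 1.86/2.67 = 0.698, x_B = 0.302.
ΔS_mix = −R(n_A ln x_A + n_B ln x_B) = −8.314 × (1.86 ln 0.698 + 0.806 ln 0.302) = 13.6 J/K.

ΔS_mix = 13.6 J/K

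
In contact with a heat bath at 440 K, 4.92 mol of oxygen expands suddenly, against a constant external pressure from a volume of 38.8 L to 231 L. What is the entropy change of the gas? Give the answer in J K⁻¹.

Entropy is a state function, so ΔS_gas depends only on the end states.
For an isothermal ideal gas ΔS_gas = nR ln(V₂/V₁) = 4.92 × 8.314 × ln(231/38.8) = 73 J/K.

ΔS_gas = 73 J/K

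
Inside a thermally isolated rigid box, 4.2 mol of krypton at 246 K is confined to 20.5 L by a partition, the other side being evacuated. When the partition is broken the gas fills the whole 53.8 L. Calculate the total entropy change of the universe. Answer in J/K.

For an ideal gas in free expansion Q = 0 and W = 0, so T is unchanged.
Entropy is a state function; using a reversible isothermal path, ΔS_gas = nR ln(V₂/V₁) = 4.2 × 8.314 × ln(53.8/20.5) = 33.7 J/K.
The insulated surroundings exchange no heat, so ΔS_surr = 0 and ΔS_universe = ΔS_gas.

ΔS_universe = 33.7 J/K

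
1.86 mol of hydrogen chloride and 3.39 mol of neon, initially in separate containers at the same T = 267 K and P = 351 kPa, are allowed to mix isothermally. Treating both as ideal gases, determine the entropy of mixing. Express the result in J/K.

Mole fractions: x_A = 1.86/5.25 = 0.354, x_B = 0.646.
ΔS_mix = −R(n_A ln x_A + n_B ln x_B) = −8.314 × (1.86 ln 0.354 + 3.39 ln 0.646) = 28.4 J/K.

ΔS_mix = 28.4 J/K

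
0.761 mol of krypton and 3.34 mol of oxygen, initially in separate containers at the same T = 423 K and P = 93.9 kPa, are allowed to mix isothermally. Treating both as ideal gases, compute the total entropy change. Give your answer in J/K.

Mole fractions: x_A = 0.761/4.1 = 0.186, x_B = 0.814.
ΔS_mix = −R(n_A ln x_A + n_B ln x_B) = −8.314 × (0.761 ln 0.186 + 3.34 ln 0.814) = 16.4 J/K.

ΔS_mix = 16.4 J/K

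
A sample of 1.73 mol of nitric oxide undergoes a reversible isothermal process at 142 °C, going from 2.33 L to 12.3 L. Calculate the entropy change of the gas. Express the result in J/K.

For an isothermal ideal gas ΔS_gas = nR ln(V₂/V₁) = 1.73 × 8.314 × ln(12.3/2.33) = 23.9 J/K.

ΔS_gas = 23.9 J/K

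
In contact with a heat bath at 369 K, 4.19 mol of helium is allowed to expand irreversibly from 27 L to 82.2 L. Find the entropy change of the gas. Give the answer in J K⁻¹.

Entropy is a state function, so ΔS_gas depends only on the end states.
For an isothermal ideal gas ΔS_gas = nR ln(V₂/V₁) = 4.19 × 8.314 × ln(82.2/27) = 38.8 J/K.

ΔS_gas = 38.8 J/K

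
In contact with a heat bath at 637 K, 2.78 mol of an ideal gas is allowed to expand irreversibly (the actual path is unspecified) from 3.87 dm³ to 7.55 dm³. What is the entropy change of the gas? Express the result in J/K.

Entropy is a state function, so ΔS_gas depends only on the end states.
For an isothermal ideal gas ΔS_gas = nR ln(V₂/V₁) = 2.78 × 8.314 × ln(7.55/3.87) = 15.4 J/K.

ΔS_gas = 15.4 J/K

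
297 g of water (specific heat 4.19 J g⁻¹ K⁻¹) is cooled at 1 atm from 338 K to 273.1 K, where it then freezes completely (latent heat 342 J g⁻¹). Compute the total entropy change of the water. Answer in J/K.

ΔS = -637 J/K

Cooling step: ΔS₁ = m c ln(T_tr/T_i) = 297 × 4.19 × ln(273.1/338) = -265.3 J/K.
Phase change: ΔS₂ = −mL/T_tr = −297 × 342 / 273.1 = -371.9 J/K.
ΔS_total = (-265.3) + (-371.9) = -637 J/K.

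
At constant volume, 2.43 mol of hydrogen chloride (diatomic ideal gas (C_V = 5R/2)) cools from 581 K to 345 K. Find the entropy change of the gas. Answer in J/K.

At constant volume, ΔS = nC_V ln(T₂/T₁) with C_V = 5R/2 = 20.79 J mol⁻¹ K⁻¹.
ΔS = 2.43 × 20.79 × ln(345/581) = -26.3 J/K.

ΔS = -26.3 J/K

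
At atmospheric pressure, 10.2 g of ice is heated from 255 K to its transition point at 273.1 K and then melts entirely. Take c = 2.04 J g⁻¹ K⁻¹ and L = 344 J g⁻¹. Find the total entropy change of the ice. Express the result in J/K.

ΔS = 14.3 J/K

Warming step: ΔS₁ = m c ln(T_tr/T_i) = 10.2 × 2.04 × ln(273.1/255) = 1.427 J/K.
Phase change: ΔS₂ = +mL/T_tr = 10.2 × 344 / 273.1 = 12.85 J/K.
ΔS_total = (1.427) + (12.85) = 14.3 J/K.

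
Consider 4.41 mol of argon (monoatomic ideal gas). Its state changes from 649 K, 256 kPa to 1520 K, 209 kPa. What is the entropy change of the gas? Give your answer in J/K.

ΔS = 85.4 J/K

ΔS = nC_p ln(T₂/T₁) − nR ln(P₂/P₁), with C_p = 5R/2 = 20.79 J mol⁻¹ K⁻¹ for a monoatomic ideal gas.
ΔS = 4.41 × [20.79 × ln(1520/649) − 8.314 × ln(209/256)] = 85.4 J/K.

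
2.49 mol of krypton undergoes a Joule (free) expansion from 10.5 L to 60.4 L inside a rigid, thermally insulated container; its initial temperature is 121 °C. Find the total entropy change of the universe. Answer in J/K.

For an ideal gas in free expansion Q = 0 and W = 0, so T is unchanged.
Entropy is a state function; using a reversible isothermal path, ΔS_gas = nR ln(V₂/V₁) = 2.49 × 8.314 × ln(60.4/10.5) = 36.2 J/K.
The insulated surroundings exchange no heat, so ΔS_surr = 0 and ΔS_universe = ΔS_gas.

ΔS_universe = 36.2 J/K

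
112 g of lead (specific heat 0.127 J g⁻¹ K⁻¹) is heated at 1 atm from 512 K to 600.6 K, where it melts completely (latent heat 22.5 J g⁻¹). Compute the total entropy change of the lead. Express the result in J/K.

ΔS = 6.47 J/K

Warming step: ΔS₁ = m c ln(T_tr/T_i) = 112 × 0.127 × ln(600.6/512) = 2.27 J/K.
Phase change: ΔS₂ = +mL/T_tr = 112 × 22.5 / 600.6 = 4.196 J/K.
ΔS_total = (2.27) + (4.196) = 6.47 J/K.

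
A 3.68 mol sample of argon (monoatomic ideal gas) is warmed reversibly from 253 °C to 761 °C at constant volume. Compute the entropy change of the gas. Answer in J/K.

ΔS = 31 J/K

In kelvin: T₁ = 526.15 K, T₂ = 1034.15 K. At constant volume, ΔS = nC_V ln(T₂/T₁) with C_V = 3R/2 = 12.47 J mol⁻¹ K⁻¹.
ΔS = 3.68 × 12.47 × ln(1034.15/526.15) = 31 J/K.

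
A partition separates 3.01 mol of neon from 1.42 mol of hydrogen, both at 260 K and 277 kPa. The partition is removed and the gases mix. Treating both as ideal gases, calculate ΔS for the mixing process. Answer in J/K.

Mole fractions: x_A = 3.01/4.43 = 0.679, x_B = 0.321.
ΔS_mix = −R(n_A ln x_A + n_B ln x_B) = −8.314 × (3.01 ln 0.679 + 1.42 ln 0.321) = 23.1 J/K.

ΔS_mix = 23.1 J/K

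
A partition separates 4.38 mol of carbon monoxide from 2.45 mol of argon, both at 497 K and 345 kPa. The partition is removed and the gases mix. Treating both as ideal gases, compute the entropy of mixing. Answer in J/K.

Mole fractions: x_A = 4.38/6.83 = 0.641, x_B = 0.359.
ΔS_mix = −R(n_A ln x_A + n_B ln x_B) = −8.314 × (4.38 ln 0.641 + 2.45 ln 0.359) = 37.1 J/K.

ΔS_mix = 37.1 J/K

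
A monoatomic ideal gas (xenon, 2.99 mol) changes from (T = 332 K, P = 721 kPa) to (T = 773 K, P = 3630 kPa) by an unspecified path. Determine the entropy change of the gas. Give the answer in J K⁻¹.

ΔS = 12.3 J/K

ΔS = nC_p ln(T₂/T₁) − nR ln(P₂/P₁), with C_p = 5R/2 = 20.79 J mol⁻¹ K⁻¹ for a monoatomic ideal gas.
ΔS = 2.99 × [20.79 × ln(773/332) − 8.314 × ln(3630/721)] = 12.3 J/K.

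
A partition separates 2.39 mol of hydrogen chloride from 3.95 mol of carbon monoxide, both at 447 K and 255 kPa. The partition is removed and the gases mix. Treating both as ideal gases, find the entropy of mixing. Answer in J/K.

ΔS_mix = 34.9 J/K

Mole fractions: x_A = 2.39/6.34 = 0.377, x_B = 0.623.
ΔS_mix = −R(n_A ln x_A + n_B ln x_B) = −8.314 × (2.39 ln 0.377 + 3.95 ln 0.623) = 34.9 J/K.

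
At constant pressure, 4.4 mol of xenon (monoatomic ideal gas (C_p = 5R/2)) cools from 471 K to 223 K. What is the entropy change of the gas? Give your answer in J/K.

ΔS = -68.4 J/K

At constant pressure, ΔS = nC_p ln(T₂/T₁) with C_p = 5R/2 = 20.79 J mol⁻¹ K⁻¹.
ΔS = 4.4 × 20.79 × ln(223/471) = -68.4 J/K.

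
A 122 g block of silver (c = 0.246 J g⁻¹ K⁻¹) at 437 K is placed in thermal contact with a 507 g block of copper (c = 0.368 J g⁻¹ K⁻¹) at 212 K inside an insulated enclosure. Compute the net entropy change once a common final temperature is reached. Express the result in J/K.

ΔS_total = 8.01 J/K

Energy balance: T_f = (m₁c₁T₁ + m₂c₂T₂)/(m₁c₁ + m₂c₂) = 243.18 K.
ΔS₁ = m₁c₁ ln(T_f/T₁) = 30.012 × ln(243.18/437) = -17.59 J/K.
ΔS₂ = m₂c₂ ln(T_f/T₂) = 186.576 × ln(243.18/212) = 25.6 J/K.
ΔS_total = -17.59 + 25.6 = 8.01 J/K.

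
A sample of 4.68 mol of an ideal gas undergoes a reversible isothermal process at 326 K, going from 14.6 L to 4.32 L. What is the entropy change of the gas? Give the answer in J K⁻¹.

For an isothermal ideal gas ΔS_gas = nR ln(V₂/V₁) = 4.68 × 8.314 × ln(4.32/14.6) = -47.4 J/K.

ΔS_gas = -47.4 J/K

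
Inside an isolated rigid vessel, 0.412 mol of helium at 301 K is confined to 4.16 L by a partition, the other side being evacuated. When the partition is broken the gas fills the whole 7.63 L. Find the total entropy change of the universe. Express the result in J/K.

ΔS_universe = 2.08 J/K

No heat is exchanged and no work is done, so the ideal-gas temperature stays constant.
Entropy is a state function; using a reversible isothermal path, ΔS_gas = nR ln(V₂/V₁) = 0.412 × 8.314 × ln(7.63/4.16) = 2.08 J/K.
The insulated surroundings exchange no heat, so ΔS_surr = 0 and ΔS_universe = ΔS_gas.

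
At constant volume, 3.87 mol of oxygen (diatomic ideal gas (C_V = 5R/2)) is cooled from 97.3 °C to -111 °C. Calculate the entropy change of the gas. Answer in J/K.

ΔS = -66.5 J/K

In kelvin: T₁ = 370.45 K, T₂ = 162.15 K. At constant volume, ΔS = nC_V ln(T₂/T₁) with C_V = 5R/2 = 20.79 J mol⁻¹ K⁻¹.
ΔS = 3.87 × 20.79 × ln(162.15/370.45) = -66.5 J/K.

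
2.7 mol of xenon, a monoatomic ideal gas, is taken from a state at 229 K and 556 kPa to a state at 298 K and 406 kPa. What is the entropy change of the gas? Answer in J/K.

ΔS = 21.8 J/K

ΔS = nC_p ln(T₂/T₁) − nR ln(P₂/P₁), with C_p = 5R/2 = 20.79 J mol⁻¹ K⁻¹ for a monoatomic ideal gas.
ΔS = 2.7 × [20.79 × ln(298/229) − 8.314 × ln(406/556)] = 21.8 J/K.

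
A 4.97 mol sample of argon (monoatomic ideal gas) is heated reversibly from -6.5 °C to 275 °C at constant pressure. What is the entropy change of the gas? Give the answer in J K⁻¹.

In kelvin: T₁ = 266.65 K, T₂ = 548.15 K. At constant pressure, ΔS = nC_p ln(T₂/T₁) with C_p = 5R/2 = 20.79 J mol⁻¹ K⁻¹.
ΔS = 4.97 × 20.79 × ln(548.15/266.65) = 74.4 J/K.

ΔS = 74.4 J/K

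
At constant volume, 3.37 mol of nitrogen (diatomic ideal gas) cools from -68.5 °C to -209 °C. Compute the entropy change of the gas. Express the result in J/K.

ΔS = -81.3 J/K

In kelvin: T₁ = 204.65 K, T₂ = 64.15 K. At constant volume, ΔS = nC_V ln(T₂/T₁) with C_V = 5R/2 = 20.79 J mol⁻¹ K⁻¹.
ΔS = 3.37 × 20.79 × ln(64.15/204.65) = -81.3 J/K.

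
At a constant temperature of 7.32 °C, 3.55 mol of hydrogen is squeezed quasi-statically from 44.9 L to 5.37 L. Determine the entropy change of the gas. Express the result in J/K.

For an isothermal ideal gas ΔS_gas = nR ln(V₂/V₁) = 3.55 × 8.314 × ln(5.37/44.9) = -62.7 J/K.

ΔS_gas = -62.7 J/K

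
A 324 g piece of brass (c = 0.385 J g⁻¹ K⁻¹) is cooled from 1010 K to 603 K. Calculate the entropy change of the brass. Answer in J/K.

ΔS = ∫dQ_rev/T = m c ln(T₂/T₁) = 324 × 0.385 × ln(603/1010) = -64.3 J/K.

ΔS = -64.3 J/K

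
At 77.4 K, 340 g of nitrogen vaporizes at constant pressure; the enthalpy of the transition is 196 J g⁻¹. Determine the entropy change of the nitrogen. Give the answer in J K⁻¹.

ΔS = 861 J/K

Heat absorbed by the substance: Q = mL = 340 × 196 = 66640 J.
At constant T, ΔS = Q_rev/T = 66640 / 77.4 = 861 J/K.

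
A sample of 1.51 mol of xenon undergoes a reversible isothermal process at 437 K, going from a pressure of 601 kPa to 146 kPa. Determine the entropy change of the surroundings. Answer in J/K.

For an isothermal ideal gas ΔS_gas = nR ln(P₁/P₂) = 1.51 × 8.314 × ln(601/146) = 17.8 J/K.
The process is reversible, so ΔS_surr = −ΔS_gas = -17.8 J/K and ΔS_universe = 0.

ΔS_surr = -17.8 J/K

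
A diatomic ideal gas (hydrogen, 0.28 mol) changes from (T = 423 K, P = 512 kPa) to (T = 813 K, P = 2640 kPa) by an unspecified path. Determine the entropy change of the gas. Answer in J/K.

ΔS = nC_p ln(T₂/T₁) − nR ln(P₂/P₁), with C_p = 7R/2 = 29.1 J mol⁻¹ K⁻¹ for a diatomic ideal gas.
ΔS = 0.28 × [29.1 × ln(813/423) − 8.314 × ln(2640/512)] = 1.51 J/K.

ΔS = 1.51 J/K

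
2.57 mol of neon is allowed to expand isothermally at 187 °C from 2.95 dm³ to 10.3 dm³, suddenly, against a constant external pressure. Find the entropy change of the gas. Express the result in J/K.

ΔS_gas = 26.7 J/K

Entropy is a state function, so ΔS_gas depends only on the end states.
For an isothermal ideal gas ΔS_gas = nR ln(V₂/V₁) = 2.57 × 8.314 × ln(10.3/2.95) = 26.7 J/K.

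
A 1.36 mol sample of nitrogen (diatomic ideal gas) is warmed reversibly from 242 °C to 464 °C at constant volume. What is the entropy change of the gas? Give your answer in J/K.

ΔS = 10.1 J/K

In kelvin: T₁ = 515.15 K, T₂ = 737.15 K. At constant volume, ΔS = nC_V ln(T₂/T₁) with C_V = 5R/2 = 20.79 J mol⁻¹ K⁻¹.
ΔS = 1.36 × 20.79 × ln(737.15/515.15) = 10.1 J/K.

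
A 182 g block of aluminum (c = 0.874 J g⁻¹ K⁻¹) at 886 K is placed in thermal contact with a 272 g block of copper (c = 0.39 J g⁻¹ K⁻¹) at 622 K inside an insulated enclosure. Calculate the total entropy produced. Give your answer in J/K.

ΔS_total = 3.87 J/K

Energy balance: T_f = (m₁c₁T₁ + m₂c₂T₂)/(m₁c₁ + m₂c₂) = 780.38 K.
ΔS₁ = m₁c₁ ln(T_f/T₁) = 159.068 × ln(780.38/886) = -20.19 J/K.
ΔS₂ = m₂c₂ ln(T_f/T₂) = 106.08 × ln(780.38/622) = 24.06 J/K.
ΔS_total = -20.19 + 24.06 = 3.87 J/K.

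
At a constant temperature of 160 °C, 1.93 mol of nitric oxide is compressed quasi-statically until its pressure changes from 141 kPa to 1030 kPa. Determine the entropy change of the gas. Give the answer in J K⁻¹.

For an isothermal ideal gas ΔS_gas = nR ln(P₁/P₂) = 1.93 × 8.314 × ln(141/1030) = -31.9 J/K.

ΔS_gas = -31.9 J/K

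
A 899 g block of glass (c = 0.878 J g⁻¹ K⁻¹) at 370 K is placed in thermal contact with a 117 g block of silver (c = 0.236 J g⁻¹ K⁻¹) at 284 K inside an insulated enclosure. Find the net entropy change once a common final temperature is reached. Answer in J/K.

Energy balance: T_f = (m₁c₁T₁ + m₂c₂T₂)/(m₁c₁ + m₂c₂) = 367.09 K.
ΔS₁ = m₁c₁ ln(T_f/T₁) = 789.322 × ln(367.09/370) = -6.225 J/K.
ΔS₂ = m₂c₂ ln(T_f/T₂) = 27.612 × ln(367.09/284) = 7.086 J/K.
ΔS_total = -6.225 + 7.086 = 0.861 J/K.

ΔS_total = 0.861 J/K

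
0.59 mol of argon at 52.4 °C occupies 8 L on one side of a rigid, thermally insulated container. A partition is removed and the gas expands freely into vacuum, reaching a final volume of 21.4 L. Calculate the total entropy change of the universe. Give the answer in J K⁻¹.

No heat is exchanged and no work is done, so the ideal-gas temperature stays constant.
Entropy is a state function; using a reversible isothermal path, ΔS_gas = nR ln(V₂/V₁) = 0.59 × 8.314 × ln(21.4/8) = 4.83 J/K.
The insulated surroundings exchange no heat, so ΔS_surr = 0 and ΔS_universe = ΔS_gas.

ΔS_universe = 4.83 J/K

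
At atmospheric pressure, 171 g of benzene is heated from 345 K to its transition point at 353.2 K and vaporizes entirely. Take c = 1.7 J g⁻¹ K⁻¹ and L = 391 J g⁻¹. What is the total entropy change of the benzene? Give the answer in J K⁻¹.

Warming step: ΔS₁ = m c ln(T_tr/T_i) = 171 × 1.7 × ln(353.2/345) = 6.829 J/K.
Phase change: ΔS₂ = +mL/T_tr = 171 × 391 / 353.2 = 189.3 J/K.
ΔS_total = (6.829) + (189.3) = 196 J/K.

ΔS = 196 J/K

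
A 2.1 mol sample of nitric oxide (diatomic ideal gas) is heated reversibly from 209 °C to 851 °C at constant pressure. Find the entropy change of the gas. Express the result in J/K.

In kelvin: T₁ = 482.15 K, T₂ = 1124.15 K. At constant pressure, ΔS = nC_p ln(T₂/T₁) with C_p = 7R/2 = 29.1 J mol⁻¹ K⁻¹.
ΔS = 2.1 × 29.1 × ln(1124.15/482.15) = 51.7 J/K.

ΔS = 51.7 J/K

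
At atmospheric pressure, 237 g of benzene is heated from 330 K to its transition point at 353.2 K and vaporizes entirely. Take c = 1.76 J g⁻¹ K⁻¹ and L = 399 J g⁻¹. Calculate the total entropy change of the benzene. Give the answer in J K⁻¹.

Warming step: ΔS₁ = m c ln(T_tr/T_i) = 237 × 1.76 × ln(353.2/330) = 28.34 J/K.
Phase change: ΔS₂ = +mL/T_tr = 237 × 399 / 353.2 = 267.7 J/K.
ΔS_total = (28.34) + (267.7) = 296 J/K.

ΔS = 296 J/K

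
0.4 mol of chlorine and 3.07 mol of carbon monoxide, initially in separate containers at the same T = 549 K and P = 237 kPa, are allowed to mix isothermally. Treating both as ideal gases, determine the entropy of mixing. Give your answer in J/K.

ΔS_mix = 10.3 J/K

Mole fractions: x_A = 0.4/3.47 = 0.115, x_B = 0.885.
ΔS_mix = −R(n_A ln x_A + n_B ln x_B) = −8.314 × (0.4 ln 0.115 + 3.07 ln 0.885) = 10.3 J/K.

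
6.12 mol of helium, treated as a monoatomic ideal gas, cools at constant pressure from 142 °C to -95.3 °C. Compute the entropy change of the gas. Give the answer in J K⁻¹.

ΔS = -108 J/K

In kelvin: T₁ = 415.15 K, T₂ = 177.85 K. At constant pressure, ΔS = nC_p ln(T₂/T₁) with C_p = 5R/2 = 20.79 J mol⁻¹ K⁻¹.
ΔS = 6.12 × 20.79 × ln(177.85/415.15) = -108 J/K.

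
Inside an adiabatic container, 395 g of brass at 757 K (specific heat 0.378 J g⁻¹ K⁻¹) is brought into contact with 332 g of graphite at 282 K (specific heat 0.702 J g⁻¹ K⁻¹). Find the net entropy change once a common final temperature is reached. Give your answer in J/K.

Energy balance: T_f = (m₁c₁T₁ + m₂c₂T₂)/(m₁c₁ + m₂c₂) = 467.48 K.
ΔS₁ = m₁c₁ ln(T_f/T₁) = 149.31 × ln(467.48/757) = -71.97 J/K.
ΔS₂ = m₂c₂ ln(T_f/T₂) = 233.064 × ln(467.48/282) = 117.8 J/K.
ΔS_total = -71.97 + 117.8 = 45.8 J/K.

ΔS_total = 45.8 J/K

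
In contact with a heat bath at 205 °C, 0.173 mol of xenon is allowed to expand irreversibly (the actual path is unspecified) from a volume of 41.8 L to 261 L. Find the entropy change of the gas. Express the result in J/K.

ΔS_gas = 2.63 J/K

Entropy is a state function, so ΔS_gas depends only on the end states.
For an isothermal ideal gas ΔS_gas = nR ln(V₂/V₁) = 0.173 × 8.314 × ln(261/41.8) = 2.63 J/K.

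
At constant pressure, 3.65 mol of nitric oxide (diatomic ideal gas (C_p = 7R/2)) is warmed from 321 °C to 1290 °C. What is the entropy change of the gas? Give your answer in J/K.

In kelvin: T₁ = 594.15 K, T₂ = 1563.15 K. At constant pressure, ΔS = nC_p ln(T₂/T₁) with C_p = 7R/2 = 29.1 J mol⁻¹ K⁻¹.
ΔS = 3.65 × 29.1 × ln(1563.15/594.15) = 103 J/K.

ΔS = 103 J/K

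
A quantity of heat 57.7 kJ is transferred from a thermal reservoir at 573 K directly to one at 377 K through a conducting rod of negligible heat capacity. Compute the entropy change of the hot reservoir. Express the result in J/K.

ΔS_hot = -101 J/K

The hot reservoir loses heat Q, so ΔS_hot = −Q/T_H = −57700/573 = -101 J/K.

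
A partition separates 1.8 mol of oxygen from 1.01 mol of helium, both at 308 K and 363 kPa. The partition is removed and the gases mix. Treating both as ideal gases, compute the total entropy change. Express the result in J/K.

Mole fractions: x_A = 1.8/2.81 = 0.641, x_B = 0.359.
ΔS_mix = −R(n_A ln x_A + n_B ln x_B) = −8.314 × (1.8 ln 0.641 + 1.01 ln 0.359) = 15.3 J/K.

ΔS_mix = 15.3 J/K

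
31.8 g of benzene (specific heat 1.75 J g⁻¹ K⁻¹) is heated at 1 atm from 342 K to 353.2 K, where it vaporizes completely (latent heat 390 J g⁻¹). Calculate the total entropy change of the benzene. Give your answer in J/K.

ΔS = 36.9 J/K

Warming step: ΔS₁ = m c ln(T_tr/T_i) = 31.8 × 1.75 × ln(353.2/342) = 1.793 J/K.
Phase change: ΔS₂ = +mL/T_tr = 31.8 × 390 / 353.2 = 35.11 J/K.
ΔS_total = (1.793) + (35.11) = 36.9 J/K.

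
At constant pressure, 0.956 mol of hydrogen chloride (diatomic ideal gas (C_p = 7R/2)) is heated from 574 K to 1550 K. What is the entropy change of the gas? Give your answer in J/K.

At constant pressure, ΔS = nC_p ln(T₂/T₁) with C_p = 7R/2 = 29.1 J mol⁻¹ K⁻¹.
ΔS = 0.956 × 29.1 × ln(1550/574) = 27.6 J/K.

ΔS = 27.6 J/K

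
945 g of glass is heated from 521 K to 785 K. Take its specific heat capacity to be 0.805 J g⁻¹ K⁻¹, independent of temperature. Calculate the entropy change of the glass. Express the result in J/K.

ΔS = ∫dQ_rev/T = m c ln(T₂/T₁) = 945 × 0.805 × ln(785/521) = 312 J/K.

ΔS = 312 J/K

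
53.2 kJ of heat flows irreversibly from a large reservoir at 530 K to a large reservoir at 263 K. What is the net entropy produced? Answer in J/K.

ΔS_total = 102 J/K

ΔS_hot = −Q/T_H = −53200/530 = -100.4 J/K and ΔS_cold = +Q/T_C = 53200/263 = 202.3 J/K.
ΔS_total = -100.4 + 202.3 = 102 J/K, positive as the second law requires.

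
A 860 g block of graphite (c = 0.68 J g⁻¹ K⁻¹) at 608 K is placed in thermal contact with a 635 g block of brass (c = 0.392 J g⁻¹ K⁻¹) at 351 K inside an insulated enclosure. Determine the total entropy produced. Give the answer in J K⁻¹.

ΔS_total = 24.3 J/K

Energy balance: T_f = (m₁c₁T₁ + m₂c₂T₂)/(m₁c₁ + m₂c₂) = 531.27 K.
ΔS₁ = m₁c₁ ln(T_f/T₁) = 584.8 × ln(531.27/608) = -78.89 J/K.
ΔS₂ = m₂c₂ ln(T_f/T₂) = 248.92 × ln(531.27/351) = 103.2 J/K.
ΔS_total = -78.89 + 103.2 = 24.3 J/K.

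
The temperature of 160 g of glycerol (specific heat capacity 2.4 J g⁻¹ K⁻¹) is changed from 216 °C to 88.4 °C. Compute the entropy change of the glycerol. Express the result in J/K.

In kelvin: T₁ = 489.15 K, T₂ = 361.55 K. ΔS = ∫dQ_rev/T = m c ln(T₂/T₁) = 160 × 2.4 × ln(361.55/489.15) = -116 J/K.

ΔS = -116 J/K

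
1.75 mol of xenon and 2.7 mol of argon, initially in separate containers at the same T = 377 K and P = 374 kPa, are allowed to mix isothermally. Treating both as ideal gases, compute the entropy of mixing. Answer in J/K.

ΔS_mix = 24.8 J/K

Mole fractions: x_A = 1.75/4.45 = 0.393, x_B = 0.607.
ΔS_mix = −R(n_A ln x_A + n_B ln x_B) = −8.314 × (1.75 ln 0.393 + 2.7 ln 0.607) = 24.8 J/K.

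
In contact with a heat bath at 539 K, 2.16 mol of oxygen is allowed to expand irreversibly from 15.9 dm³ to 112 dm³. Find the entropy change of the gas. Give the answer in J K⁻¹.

ΔS_gas = 35.1 J/K

Entropy is a state function, so ΔS_gas depends only on the end states.
For an isothermal ideal gas ΔS_gas = nR ln(V₂/V₁) = 2.16 × 8.314 × ln(112/15.9) = 35.1 J/K.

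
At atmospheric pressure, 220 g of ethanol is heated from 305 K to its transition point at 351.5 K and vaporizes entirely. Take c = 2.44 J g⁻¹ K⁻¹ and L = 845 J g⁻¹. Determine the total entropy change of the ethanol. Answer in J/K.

Warming step: ΔS₁ = m c ln(T_tr/T_i) = 220 × 2.44 × ln(351.5/305) = 76.17 J/K.
Phase change: ΔS₂ = +mL/T_tr = 220 × 845 / 351.5 = 528.9 J/K.
ΔS_total = (76.17) + (528.9) = 605 J/K.

ΔS = 605 J/K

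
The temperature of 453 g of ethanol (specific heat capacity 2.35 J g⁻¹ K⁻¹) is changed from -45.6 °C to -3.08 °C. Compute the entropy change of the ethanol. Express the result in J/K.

In kelvin: T₁ = 227.55 K, T₂ = 270.07 K. ΔS = ∫dQ_rev/T = m c ln(T₂/T₁) = 453 × 2.35 × ln(270.07/227.55) = 182 J/K.

ΔS = 182 J/K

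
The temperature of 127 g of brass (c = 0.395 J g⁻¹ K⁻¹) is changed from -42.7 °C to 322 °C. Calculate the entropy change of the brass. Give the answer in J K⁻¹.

In kelvin: T₁ = 230.45 K, T₂ = 595.15 K. ΔS = ∫dQ_rev/T = m c ln(T₂/T₁) = 127 × 0.395 × ln(595.15/230.45) = 47.6 J/K.

ΔS = 47.6 J/K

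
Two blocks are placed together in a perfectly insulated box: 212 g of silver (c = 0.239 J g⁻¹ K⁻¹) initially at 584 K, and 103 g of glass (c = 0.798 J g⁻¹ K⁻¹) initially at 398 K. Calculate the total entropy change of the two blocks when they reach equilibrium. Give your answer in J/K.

Energy balance: T_f = (m₁c₁T₁ + m₂c₂T₂)/(m₁c₁ + m₂c₂) = 468.93 K.
ΔS₁ = m₁c₁ ln(T_f/T₁) = 50.668 × ln(468.93/584) = -11.12 J/K.
ΔS₂ = m₂c₂ ln(T_f/T₂) = 82.194 × ln(468.93/398) = 13.48 J/K.
ΔS_total = -11.12 + 13.48 = 2.36 J/K.

ΔS_total = 2.36 J/K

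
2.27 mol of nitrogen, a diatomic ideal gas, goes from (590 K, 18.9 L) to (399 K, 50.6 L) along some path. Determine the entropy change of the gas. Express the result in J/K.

ΔS = 0.13 J/K

Entropy is a state function: ΔS = nC_V ln(T₂/T₁) + nR ln(V₂/V₁), with C_V = 5R/2 = 20.79 J mol⁻¹ K⁻¹ for a diatomic ideal gas.
ΔS = 2.27 × [20.79 × ln(399/590) + 8.314 × ln(50.6/18.9)] = 0.13 J/K.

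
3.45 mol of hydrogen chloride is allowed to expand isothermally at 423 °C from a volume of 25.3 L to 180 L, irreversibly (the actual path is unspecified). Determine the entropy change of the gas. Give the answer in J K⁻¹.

ΔS_gas = 56.3 J/K

Entropy is a state function, so ΔS_gas depends only on the end states.
For an isothermal ideal gas ΔS_gas = nR ln(V₂/V₁) = 3.45 × 8.314 × ln(180/25.3) = 56.3 J/K.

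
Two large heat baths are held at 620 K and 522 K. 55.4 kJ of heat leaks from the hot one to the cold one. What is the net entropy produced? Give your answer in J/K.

ΔS_total = 16.8 J/K

ΔS_hot = −Q/T_H = −55400/620 = -89.35 J/K and ΔS_cold = +Q/T_C = 55400/522 = 106.1 J/K.
ΔS_total = -89.35 + 106.1 = 16.8 J/K, positive as the second law requires.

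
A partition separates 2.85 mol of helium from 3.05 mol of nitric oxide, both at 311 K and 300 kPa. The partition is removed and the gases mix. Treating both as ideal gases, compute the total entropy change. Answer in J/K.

ΔS_mix = 34 J/K

Mole fractions: x_A = 2.85/5.9 = 0.483, x_B = 0.517.
ΔS_mix = −R(n_A ln x_A + n_B ln x_B) = −8.314 × (2.85 ln 0.483 + 3.05 ln 0.517) = 34 J/K.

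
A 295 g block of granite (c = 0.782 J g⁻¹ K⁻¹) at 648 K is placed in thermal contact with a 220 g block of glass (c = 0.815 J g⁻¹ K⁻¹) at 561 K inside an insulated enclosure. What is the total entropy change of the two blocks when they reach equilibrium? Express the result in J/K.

Energy balance: T_f = (m₁c₁T₁ + m₂c₂T₂)/(m₁c₁ + m₂c₂) = 609.95 K.
ΔS₁ = m₁c₁ ln(T_f/T₁) = 230.69 × ln(609.95/648) = -13.96 J/K.
ΔS₂ = m₂c₂ ln(T_f/T₂) = 179.3 × ln(609.95/561) = 15 J/K.
ΔS_total = -13.96 + 15 = 1.04 J/K.

ΔS_total = 1.04 J/K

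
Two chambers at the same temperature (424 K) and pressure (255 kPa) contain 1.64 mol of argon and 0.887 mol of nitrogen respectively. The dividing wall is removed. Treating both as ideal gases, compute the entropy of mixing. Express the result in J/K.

Mole fractions: x_A = 1.64/2.53 = 0.649, x_B = 0.351.
ΔS_mix = −R(n_A ln x_A + n_B ln x_B) = −8.314 × (1.64 ln 0.649 + 0.887 ln 0.351) = 13.6 J/K.

ΔS_mix = 13.6 J/K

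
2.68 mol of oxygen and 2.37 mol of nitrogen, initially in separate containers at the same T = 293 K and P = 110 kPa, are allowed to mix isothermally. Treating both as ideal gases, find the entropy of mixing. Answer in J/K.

ΔS_mix = 29 J/K

Mole fractions: x_A = 2.68/5.05 = 0.531, x_B = 0.469.
ΔS_mix = −R(n_A ln x_A + n_B ln x_B) = −8.314 × (2.68 ln 0.531 + 2.37 ln 0.469) = 29 J/K.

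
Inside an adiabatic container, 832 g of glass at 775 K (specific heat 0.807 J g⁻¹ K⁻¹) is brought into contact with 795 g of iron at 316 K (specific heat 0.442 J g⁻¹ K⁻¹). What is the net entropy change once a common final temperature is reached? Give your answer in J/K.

ΔS_total = 82.6 J/K

Energy balance: T_f = (m₁c₁T₁ + m₂c₂T₂)/(m₁c₁ + m₂c₂) = 617.31 K.
ΔS₁ = m₁c₁ ln(T_f/T₁) = 671.424 × ln(617.31/775) = -152.7 J/K.
ΔS₂ = m₂c₂ ln(T_f/T₂) = 351.39 × ln(617.31/316) = 235.3 J/K.
ΔS_total = -152.7 + 235.3 = 82.6 J/K.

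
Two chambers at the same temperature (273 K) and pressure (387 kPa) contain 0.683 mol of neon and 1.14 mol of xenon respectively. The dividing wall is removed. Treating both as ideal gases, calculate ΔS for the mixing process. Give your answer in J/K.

ΔS_mix = 10 J/K

Mole fractions: x_A = 0.683/1.82 = 0.375, x_B = 0.625.
ΔS_mix = −R(n_A ln x_A + n_B ln x_B) = −8.314 × (0.683 ln 0.375 + 1.14 ln 0.625) = 10 J/K.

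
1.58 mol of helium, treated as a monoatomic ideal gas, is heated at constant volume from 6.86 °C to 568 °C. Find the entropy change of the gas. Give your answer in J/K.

In kelvin: T₁ = 280.01 K, T₂ = 841.15 K. At constant volume, ΔS = nC_V ln(T₂/T₁) with C_V = 3R/2 = 12.47 J mol⁻¹ K⁻¹.
ΔS = 1.58 × 12.47 × ln(841.15/280.01) = 21.7 J/K.

ΔS = 21.7 J/K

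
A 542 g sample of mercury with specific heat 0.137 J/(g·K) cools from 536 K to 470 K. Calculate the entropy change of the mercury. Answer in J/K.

ΔS = -9.76 J/K

ΔS = ∫dQ_rev/T = m c ln(T₂/T₁) = 542 × 0.137 × ln(470/536) = -9.76 J/K.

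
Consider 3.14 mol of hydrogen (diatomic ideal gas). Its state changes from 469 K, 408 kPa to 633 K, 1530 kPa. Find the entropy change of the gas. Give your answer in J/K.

ΔS = nC_p ln(T₂/T₁) − nR ln(P₂/P₁), with C_p = 7R/2 = 29.1 J mol⁻¹ K⁻¹ for a diatomic ideal gas.
ΔS = 3.14 × [29.1 × ln(633/469) − 8.314 × ln(1530/408)] = -7.11 J/K.

ΔS = -7.11 J/K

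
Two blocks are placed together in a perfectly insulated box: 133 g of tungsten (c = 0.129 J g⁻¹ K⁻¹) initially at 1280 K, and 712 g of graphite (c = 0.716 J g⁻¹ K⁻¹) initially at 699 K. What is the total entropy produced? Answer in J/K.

Energy balance: T_f = (m₁c₁T₁ + m₂c₂T₂)/(m₁c₁ + m₂c₂) = 717.92 K.
ΔS₁ = m₁c₁ ln(T_f/T₁) = 17.157 × ln(717.92/1280) = -9.921 J/K.
ΔS₂ = m₂c₂ ln(T_f/T₂) = 509.792 × ln(717.92/699) = 13.61 J/K.
ΔS_total = -9.921 + 13.61 = 3.69 J/K.

ΔS_total = 3.69 J/K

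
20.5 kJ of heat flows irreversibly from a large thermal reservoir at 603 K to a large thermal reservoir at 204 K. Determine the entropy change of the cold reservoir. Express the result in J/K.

The cold reservoir gains heat Q, so ΔS_cold = +Q/T_C = 20500/204 = 100 J/K.

ΔS_cold = 100 J/K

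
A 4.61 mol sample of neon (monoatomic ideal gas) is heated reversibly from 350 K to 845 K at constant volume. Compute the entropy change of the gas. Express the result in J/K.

At constant volume, ΔS = nC_V ln(T₂/T₁) with C_V = 3R/2 = 12.47 J mol⁻¹ K⁻¹.
ΔS = 4.61 × 12.47 × ln(845/350) = 50.7 J/K.

ΔS = 50.7 J/K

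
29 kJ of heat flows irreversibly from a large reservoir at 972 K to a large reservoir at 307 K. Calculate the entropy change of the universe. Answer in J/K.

ΔS_hot = −Q/T_H = −29000/972 = -29.84 J/K and ΔS_cold = +Q/T_C = 29000/307 = 94.46 J/K.
ΔS_total = -29.84 + 94.46 = 64.6 J/K, positive as the second law requires.

ΔS_total = 64.6 J/K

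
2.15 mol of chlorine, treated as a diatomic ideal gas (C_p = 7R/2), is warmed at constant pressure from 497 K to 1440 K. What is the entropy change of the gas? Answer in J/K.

At constant pressure, ΔS = nC_p ln(T₂/T₁) with C_p = 7R/2 = 29.1 J mol⁻¹ K⁻¹.
ΔS = 2.15 × 29.1 × ln(1440/497) = 66.6 J/K.

ΔS = 66.6 J/K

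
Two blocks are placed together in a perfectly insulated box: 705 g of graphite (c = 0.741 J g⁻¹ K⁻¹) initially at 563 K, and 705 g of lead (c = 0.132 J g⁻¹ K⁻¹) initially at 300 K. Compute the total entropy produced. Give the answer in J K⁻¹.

ΔS_total = 13.5 J/K

Energy balance: T_f = (m₁c₁T₁ + m₂c₂T₂)/(m₁c₁ + m₂c₂) = 523.23 K.
ΔS₁ = m₁c₁ ln(T_f/T₁) = 522.405 × ln(523.23/563) = -38.27 J/K.
ΔS₂ = m₂c₂ ln(T_f/T₂) = 93.06 × ln(523.23/300) = 51.76 J/K.
ΔS_total = -38.27 + 51.76 = 13.5 J/K.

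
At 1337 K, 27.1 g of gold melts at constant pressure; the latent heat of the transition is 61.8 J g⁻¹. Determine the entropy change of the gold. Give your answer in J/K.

ΔS = 1.25 J/K

Heat absorbed by the substance: Q = mL = 27.1 × 61.8 = 1674.78 J.
At constant T, ΔS = Q_rev/T = 1674.78 / 1337 = 1.25 J/K.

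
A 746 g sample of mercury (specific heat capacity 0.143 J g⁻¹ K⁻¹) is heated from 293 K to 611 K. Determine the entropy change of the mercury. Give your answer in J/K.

ΔS = 78.4 J/K

ΔS = ∫dQ_rev/T = m c ln(T₂/T₁) = 746 × 0.143 × ln(611/293) = 78.4 J/K.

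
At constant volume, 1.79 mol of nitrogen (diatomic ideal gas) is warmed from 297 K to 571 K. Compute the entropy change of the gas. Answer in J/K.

ΔS = 24.3 J/K

At constant volume, ΔS = nC_V ln(T₂/T₁) with C_V = 5R/2 = 20.79 J mol⁻¹ K⁻¹.
ΔS = 1.79 × 20.79 × ln(571/297) = 24.3 J/K.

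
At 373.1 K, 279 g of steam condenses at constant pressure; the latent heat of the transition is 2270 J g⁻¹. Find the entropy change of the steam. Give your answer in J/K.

Heat released by the substance: Q = −mL = −279 × 2270 = −633330 J.
At constant T, ΔS = Q_rev/T = −633330 / 373.1 = -1700 J/K.

ΔS = -1700 J/K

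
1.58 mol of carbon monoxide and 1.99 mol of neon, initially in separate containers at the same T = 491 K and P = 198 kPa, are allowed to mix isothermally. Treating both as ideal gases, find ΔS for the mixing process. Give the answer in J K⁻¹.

ΔS_mix = 20.4 J/K

Mole fractions: x_A = 1.58/3.57 = 0.443, x_B = 0.557.
ΔS_mix = −R(n_A ln x_A + n_B ln x_B) = −8.314 × (1.58 ln 0.443 + 1.99 ln 0.557) = 20.4 J/K.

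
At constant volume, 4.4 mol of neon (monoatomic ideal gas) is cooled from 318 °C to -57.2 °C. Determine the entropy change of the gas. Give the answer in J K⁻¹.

In kelvin: T₁ = 591.15 K, T₂ = 215.95 K. At constant volume, ΔS = nC_V ln(T₂/T₁) with C_V = 3R/2 = 12.47 J mol⁻¹ K⁻¹.
ΔS = 4.4 × 12.47 × ln(215.95/591.15) = -55.3 J/K.

ΔS = -55.3 J/K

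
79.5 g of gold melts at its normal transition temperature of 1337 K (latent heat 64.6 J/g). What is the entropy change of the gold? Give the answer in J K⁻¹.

Heat absorbed by the substance: Q = mL = 79.5 × 64.6 = 5135.7 J.
At constant T, ΔS = Q_rev/T = 5135.7 / 1337 = 3.84 J/K.

ΔS = 3.84 J/K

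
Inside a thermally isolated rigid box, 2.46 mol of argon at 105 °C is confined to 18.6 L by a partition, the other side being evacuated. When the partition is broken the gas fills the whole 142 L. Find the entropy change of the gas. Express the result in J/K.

ΔS_gas = 41.6 J/K

For an ideal gas in free expansion Q = 0 and W = 0, so T is unchanged.
Entropy is a state function; using a reversible isothermal path, ΔS_gas = nR ln(V₂/V₁) = 2.46 × 8.314 × ln(142/18.6) = 41.6 J/K.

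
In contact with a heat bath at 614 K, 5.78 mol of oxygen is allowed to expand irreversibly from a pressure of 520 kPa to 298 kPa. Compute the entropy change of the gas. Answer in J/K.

ΔS_gas = 26.8 J/K

Entropy is a state function, so ΔS_gas depends only on the end states.
For an isothermal ideal gas ΔS_gas = nR ln(P₁/P₂) = 5.78 × 8.314 × ln(520/298) = 26.8 J/K.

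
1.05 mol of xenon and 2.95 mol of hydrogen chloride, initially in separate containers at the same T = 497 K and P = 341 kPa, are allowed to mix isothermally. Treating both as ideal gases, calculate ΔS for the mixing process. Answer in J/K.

Mole fractions: x_A = 1.05/4 = 0.263, x_B = 0.738.
ΔS_mix = −R(n_A ln x_A + n_B ln x_B) = −8.314 × (1.05 ln 0.263 + 2.95 ln 0.738) = 19.1 J/K.

ΔS_mix = 19.1 J/K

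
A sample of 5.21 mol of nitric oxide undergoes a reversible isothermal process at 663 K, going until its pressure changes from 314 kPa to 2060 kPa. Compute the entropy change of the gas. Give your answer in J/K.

For an isothermal ideal gas ΔS_gas = nR ln(P₁/P₂) = 5.21 × 8.314 × ln(314/2060) = -81.5 J/K.

ΔS_gas = -81.5 J/K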